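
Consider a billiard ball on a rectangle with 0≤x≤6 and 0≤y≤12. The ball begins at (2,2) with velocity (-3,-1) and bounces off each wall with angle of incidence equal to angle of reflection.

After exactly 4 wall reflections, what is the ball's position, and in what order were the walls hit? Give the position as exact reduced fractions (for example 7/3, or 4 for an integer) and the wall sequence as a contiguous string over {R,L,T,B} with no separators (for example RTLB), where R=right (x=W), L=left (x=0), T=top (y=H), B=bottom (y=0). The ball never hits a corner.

1. t=2/3 → L at (0,4/3); v=(3,-1)
2. t=4/3 → B at (4,0); v=(3,1)
3. t=2/3 → R at (6,2/3); v=(-3,1)
4. t=2 → L at (0,8/3); v=(3,1)

Final position: (0,8/3)
Wall sequence: LBRL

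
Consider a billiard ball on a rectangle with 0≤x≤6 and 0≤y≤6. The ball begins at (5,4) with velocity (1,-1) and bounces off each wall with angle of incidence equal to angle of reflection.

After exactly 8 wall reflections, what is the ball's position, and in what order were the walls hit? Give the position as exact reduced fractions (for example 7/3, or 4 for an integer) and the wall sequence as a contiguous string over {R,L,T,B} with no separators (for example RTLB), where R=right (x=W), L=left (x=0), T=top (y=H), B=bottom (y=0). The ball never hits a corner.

1. t=1 → R at (6,3); v=(-1,-1)
2. t=3 → B at (3,0); v=(-1,1)
3. t=3 → L at (0,3); v=(1,1)
4. t=3 → T at (3,6); v=(1,-1)
5. t=3 → R at (6,3); v=(-1,-1)
6. t=3 → B at (3,0); v=(-1,1)
7. t=3 → L at (0,3); v=(1,1)
8. t=3 → T at (3,6); v=(1,-1)

Final position: (3,6)
Wall sequence: RBLTRBLT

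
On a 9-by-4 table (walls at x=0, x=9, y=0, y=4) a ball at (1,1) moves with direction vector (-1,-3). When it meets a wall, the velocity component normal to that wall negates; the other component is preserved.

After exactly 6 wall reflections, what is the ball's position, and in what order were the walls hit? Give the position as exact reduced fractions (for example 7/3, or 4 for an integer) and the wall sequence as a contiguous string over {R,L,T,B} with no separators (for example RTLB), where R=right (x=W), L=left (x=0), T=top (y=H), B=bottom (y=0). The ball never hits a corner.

1. t=1/3 → B at (2/3,0); v=(-1,3)
2. t=2/3 → L at (0,2); v=(1,3)
3. t=2/3 → T at (2/3,4); v=(1,-3)
4. t=4/3 → B at (2,0); v=(1,3)
5. t=4/3 → T at (10/3,4); v=(1,-3)
6. t=4/3 → B at (14/3,0); v=(1,3)

Final position: (14/3,0)
Wall sequence: BLTBTB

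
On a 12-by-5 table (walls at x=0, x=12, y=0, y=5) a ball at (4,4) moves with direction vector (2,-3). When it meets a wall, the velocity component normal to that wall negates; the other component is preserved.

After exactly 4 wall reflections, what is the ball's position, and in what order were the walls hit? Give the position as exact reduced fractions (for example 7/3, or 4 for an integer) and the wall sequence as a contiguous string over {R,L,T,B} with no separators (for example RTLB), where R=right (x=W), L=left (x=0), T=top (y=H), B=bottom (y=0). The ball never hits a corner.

Final position: (32/3,0)
Wall sequence: BTRB

1. t=4/3 → B at (20/3,0); v=(2,3)
2. t=5/3 → T at (10,5); v=(2,-3)
3. t=1 → R at (12,2); v=(-2,-3)
4. t=2/3 → B at (32/3,0); v=(-2,3)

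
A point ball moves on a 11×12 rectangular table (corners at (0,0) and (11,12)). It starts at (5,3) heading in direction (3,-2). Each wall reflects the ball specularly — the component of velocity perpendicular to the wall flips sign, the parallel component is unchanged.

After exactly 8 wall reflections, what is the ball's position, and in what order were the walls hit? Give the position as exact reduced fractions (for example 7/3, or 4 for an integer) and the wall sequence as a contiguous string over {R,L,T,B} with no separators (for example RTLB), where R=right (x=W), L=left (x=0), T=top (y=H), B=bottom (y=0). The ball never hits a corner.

Final position: (11,19/3)
Wall sequence: BRLTRLBR

1. t=3/2 → B at (19/2,0); v=(3,2)
2. t=1/2 → R at (11,1); v=(-3,2)
3. t=11/3 → L at (0,25/3); v=(3,2)
4. t=11/6 → T at (11/2,12); v=(3,-2)
5. t=11/6 → R at (11,25/3); v=(-3,-2)
6. t=11/3 → L at (0,1); v=(3,-2)
7. t=1/2 → B at (3/2,0); v=(3,2)
8. t=19/6 → R at (11,19/3); v=(-3,2)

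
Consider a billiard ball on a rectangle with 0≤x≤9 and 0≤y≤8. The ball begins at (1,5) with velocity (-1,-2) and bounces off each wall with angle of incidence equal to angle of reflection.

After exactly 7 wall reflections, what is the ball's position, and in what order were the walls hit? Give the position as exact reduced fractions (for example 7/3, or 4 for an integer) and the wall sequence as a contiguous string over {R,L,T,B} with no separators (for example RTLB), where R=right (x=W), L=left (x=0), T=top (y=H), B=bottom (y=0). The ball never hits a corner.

Final position: (1/2,0)
Wall sequence: LBTRBTB

1. t=1 → L at (0,3); v=(1,-2)
2. t=3/2 → B at (3/2,0); v=(1,2)
3. t=4 → T at (11/2,8); v=(1,-2)
4. t=7/2 → R at (9,1); v=(-1,-2)
5. t=1/2 → B at (17/2,0); v=(-1,2)
6. t=4 → T at (9/2,8); v=(-1,-2)
7. t=4 → B at (1/2,0); v=(-1,2)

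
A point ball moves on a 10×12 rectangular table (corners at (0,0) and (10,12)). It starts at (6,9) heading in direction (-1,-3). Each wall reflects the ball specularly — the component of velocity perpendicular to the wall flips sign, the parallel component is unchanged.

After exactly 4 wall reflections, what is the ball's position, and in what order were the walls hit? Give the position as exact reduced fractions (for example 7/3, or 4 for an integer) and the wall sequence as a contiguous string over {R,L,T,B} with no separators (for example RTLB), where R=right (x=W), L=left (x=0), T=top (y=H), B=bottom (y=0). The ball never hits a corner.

1. t=3 → B at (3,0); v=(-1,3)
2. t=3 → L at (0,9); v=(1,3)
3. t=1 → T at (1,12); v=(1,-3)
4. t=4 → B at (5,0); v=(1,3)

Final position: (5,0)
Wall sequence: BLTB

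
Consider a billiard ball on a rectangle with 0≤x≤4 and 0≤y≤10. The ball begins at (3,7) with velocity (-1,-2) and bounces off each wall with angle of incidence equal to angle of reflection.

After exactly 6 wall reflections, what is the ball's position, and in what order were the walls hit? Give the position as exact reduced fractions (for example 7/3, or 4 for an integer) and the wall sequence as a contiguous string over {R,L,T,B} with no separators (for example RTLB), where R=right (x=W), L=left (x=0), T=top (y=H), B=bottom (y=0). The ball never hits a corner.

1. t=3 → L at (0,1); v=(1,-2)
2. t=1/2 → B at (1/2,0); v=(1,2)
3. t=7/2 → R at (4,7); v=(-1,2)
4. t=3/2 → T at (5/2,10); v=(-1,-2)
5. t=5/2 → L at (0,5); v=(1,-2)
6. t=5/2 → B at (5/2,0); v=(1,2)

Final position: (5/2,0)
Wall sequence: LBRTLB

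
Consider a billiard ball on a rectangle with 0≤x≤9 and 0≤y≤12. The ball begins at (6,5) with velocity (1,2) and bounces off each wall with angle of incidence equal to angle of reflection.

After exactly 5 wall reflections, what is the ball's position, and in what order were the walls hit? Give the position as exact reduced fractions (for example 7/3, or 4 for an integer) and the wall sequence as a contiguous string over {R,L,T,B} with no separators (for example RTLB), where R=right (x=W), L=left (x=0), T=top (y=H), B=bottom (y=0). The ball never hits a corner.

Final position: (7/2,12)
Wall sequence: RTBLT

1. t=3 → R at (9,11); v=(-1,2)
2. t=1/2 → T at (17/2,12); v=(-1,-2)
3. t=6 → B at (5/2,0); v=(-1,2)
4. t=5/2 → L at (0,5); v=(1,2)
5. t=7/2 → T at (7/2,12); v=(1,-2)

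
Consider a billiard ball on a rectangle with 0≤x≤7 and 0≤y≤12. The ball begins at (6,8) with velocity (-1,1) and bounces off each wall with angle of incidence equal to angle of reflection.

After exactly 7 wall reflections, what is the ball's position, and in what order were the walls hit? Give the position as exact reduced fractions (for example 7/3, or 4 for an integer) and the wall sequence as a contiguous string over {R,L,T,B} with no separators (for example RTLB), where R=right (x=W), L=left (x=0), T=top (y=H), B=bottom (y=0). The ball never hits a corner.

1. t=4 → T at (2,12); v=(-1,-1)
2. t=2 → L at (0,10); v=(1,-1)
3. t=7 → R at (7,3); v=(-1,-1)
4. t=3 → B at (4,0); v=(-1,1)
5. t=4 → L at (0,4); v=(1,1)
6. t=7 → R at (7,11); v=(-1,1)
7. t=1 → T at (6,12); v=(-1,-1)

Final position: (6,12)
Wall sequence: TLRBLRT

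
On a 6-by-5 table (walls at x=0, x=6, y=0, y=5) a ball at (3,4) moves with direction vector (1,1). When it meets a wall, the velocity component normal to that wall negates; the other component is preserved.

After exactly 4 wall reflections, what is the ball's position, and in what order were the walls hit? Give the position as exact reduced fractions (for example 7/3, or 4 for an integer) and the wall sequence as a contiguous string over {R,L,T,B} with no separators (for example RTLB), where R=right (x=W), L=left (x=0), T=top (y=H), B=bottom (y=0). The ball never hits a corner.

Final position: (0,3)
Wall sequence: TRBL

1. t=1 → T at (4,5); v=(1,-1)
2. t=2 → R at (6,3); v=(-1,-1)
3. t=3 → B at (3,0); v=(-1,1)
4. t=3 → L at (0,3); v=(1,1)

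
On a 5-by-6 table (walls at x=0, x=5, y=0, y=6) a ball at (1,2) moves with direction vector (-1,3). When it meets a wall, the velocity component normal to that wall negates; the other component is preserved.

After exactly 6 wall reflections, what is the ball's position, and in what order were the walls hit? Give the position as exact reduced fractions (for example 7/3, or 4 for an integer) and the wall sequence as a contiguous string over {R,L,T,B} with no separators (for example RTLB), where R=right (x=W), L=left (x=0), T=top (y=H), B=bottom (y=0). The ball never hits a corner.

Final position: (11/3,0)
Wall sequence: LTBTRB

1. t=1 → L at (0,5); v=(1,3)
2. t=1/3 → T at (1/3,6); v=(1,-3)
3. t=2 → B at (7/3,0); v=(1,3)
4. t=2 → T at (13/3,6); v=(1,-3)
5. t=2/3 → R at (5,4); v=(-1,-3)
6. t=4/3 → B at (11/3,0); v=(-1,3)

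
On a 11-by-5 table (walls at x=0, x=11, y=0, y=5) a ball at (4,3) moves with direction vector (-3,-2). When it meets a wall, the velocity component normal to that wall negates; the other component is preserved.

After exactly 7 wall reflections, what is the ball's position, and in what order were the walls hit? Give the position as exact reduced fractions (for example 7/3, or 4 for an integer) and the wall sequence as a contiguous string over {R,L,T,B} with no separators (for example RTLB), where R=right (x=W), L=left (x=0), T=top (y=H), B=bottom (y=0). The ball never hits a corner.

1. t=4/3 → L at (0,1/3); v=(3,-2)
2. t=1/6 → B at (1/2,0); v=(3,2)
3. t=5/2 → T at (8,5); v=(3,-2)
4. t=1 → R at (11,3); v=(-3,-2)
5. t=3/2 → B at (13/2,0); v=(-3,2)
6. t=13/6 → L at (0,13/3); v=(3,2)
7. t=1/3 → T at (1,5); v=(3,-2)

Final position: (1,5)
Wall sequence: LBTRBLT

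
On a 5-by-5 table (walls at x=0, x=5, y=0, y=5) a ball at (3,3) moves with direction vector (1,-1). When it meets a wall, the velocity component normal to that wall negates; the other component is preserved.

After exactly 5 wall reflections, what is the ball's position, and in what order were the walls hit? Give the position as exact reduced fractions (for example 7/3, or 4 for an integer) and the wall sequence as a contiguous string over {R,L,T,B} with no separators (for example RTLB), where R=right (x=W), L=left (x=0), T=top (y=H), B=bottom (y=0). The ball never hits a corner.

1. t=2 → R at (5,1); v=(-1,-1)
2. t=1 → B at (4,0); v=(-1,1)
3. t=4 → L at (0,4); v=(1,1)
4. t=1 → T at (1,5); v=(1,-1)
5. t=4 → R at (5,1); v=(-1,-1)

Final position: (5,1)
Wall sequence: RBLTR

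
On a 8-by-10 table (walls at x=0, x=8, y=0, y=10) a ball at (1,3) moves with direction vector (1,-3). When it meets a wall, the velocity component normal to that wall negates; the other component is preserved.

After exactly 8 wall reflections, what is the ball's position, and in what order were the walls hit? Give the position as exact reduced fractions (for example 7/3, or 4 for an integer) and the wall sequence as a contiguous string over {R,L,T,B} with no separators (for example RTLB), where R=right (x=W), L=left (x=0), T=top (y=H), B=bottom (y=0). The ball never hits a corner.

1. t=1 → B at (2,0); v=(1,3)
2. t=10/3 → T at (16/3,10); v=(1,-3)
3. t=8/3 → R at (8,2); v=(-1,-3)
4. t=2/3 → B at (22/3,0); v=(-1,3)
5. t=10/3 → T at (4,10); v=(-1,-3)
6. t=10/3 → B at (2/3,0); v=(-1,3)
7. t=2/3 → L at (0,2); v=(1,3)
8. t=8/3 → T at (8/3,10); v=(1,-3)

Final position: (8/3,10)
Wall sequence: BTRBTBLT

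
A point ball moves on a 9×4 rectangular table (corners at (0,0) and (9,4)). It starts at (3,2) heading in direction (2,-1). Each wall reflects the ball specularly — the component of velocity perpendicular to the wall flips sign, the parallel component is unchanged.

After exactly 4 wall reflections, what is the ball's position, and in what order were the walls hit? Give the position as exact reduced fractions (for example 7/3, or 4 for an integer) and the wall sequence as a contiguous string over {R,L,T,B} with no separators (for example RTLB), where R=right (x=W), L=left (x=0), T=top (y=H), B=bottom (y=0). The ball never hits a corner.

1. t=2 → B at (7,0); v=(2,1)
2. t=1 → R at (9,1); v=(-2,1)
3. t=3 → T at (3,4); v=(-2,-1)
4. t=3/2 → L at (0,5/2); v=(2,-1)

Final position: (0,5/2)
Wall sequence: BRTL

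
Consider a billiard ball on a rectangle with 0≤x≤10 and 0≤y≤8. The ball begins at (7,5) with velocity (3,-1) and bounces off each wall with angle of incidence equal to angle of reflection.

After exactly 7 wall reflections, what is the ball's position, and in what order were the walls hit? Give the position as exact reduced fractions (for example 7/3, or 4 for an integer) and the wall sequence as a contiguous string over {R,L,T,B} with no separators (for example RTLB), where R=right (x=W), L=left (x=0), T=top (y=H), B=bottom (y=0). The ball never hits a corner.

1. t=1 → R at (10,4); v=(-3,-1)
2. t=10/3 → L at (0,2/3); v=(3,-1)
3. t=2/3 → B at (2,0); v=(3,1)
4. t=8/3 → R at (10,8/3); v=(-3,1)
5. t=10/3 → L at (0,6); v=(3,1)
6. t=2 → T at (6,8); v=(3,-1)
7. t=4/3 → R at (10,20/3); v=(-3,-1)

Final position: (10,20/3)
Wall sequence: RLBRLTR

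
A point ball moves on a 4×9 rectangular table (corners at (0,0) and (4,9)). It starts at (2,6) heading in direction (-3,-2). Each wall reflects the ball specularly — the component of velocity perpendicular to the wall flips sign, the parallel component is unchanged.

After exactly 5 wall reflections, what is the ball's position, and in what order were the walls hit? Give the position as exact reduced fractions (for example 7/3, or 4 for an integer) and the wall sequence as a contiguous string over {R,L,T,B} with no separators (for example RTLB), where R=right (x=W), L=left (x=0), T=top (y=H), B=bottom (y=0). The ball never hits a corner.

1. t=2/3 → L at (0,14/3); v=(3,-2)
2. t=4/3 → R at (4,2); v=(-3,-2)
3. t=1 → B at (1,0); v=(-3,2)
4. t=1/3 → L at (0,2/3); v=(3,2)
5. t=4/3 → R at (4,10/3); v=(-3,2)

Final position: (4,10/3)
Wall sequence: LRBLR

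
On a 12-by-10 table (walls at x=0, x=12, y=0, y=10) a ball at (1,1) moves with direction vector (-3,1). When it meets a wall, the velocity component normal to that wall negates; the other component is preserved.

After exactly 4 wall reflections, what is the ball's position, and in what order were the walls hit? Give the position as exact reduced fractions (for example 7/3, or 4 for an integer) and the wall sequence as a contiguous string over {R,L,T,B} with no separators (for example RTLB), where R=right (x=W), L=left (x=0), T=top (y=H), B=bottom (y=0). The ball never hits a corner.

1. t=1/3 → L at (0,4/3); v=(3,1)
2. t=4 → R at (12,16/3); v=(-3,1)
3. t=4 → L at (0,28/3); v=(3,1)
4. t=2/3 → T at (2,10); v=(3,-1)

Final position: (2,10)
Wall sequence: LRLT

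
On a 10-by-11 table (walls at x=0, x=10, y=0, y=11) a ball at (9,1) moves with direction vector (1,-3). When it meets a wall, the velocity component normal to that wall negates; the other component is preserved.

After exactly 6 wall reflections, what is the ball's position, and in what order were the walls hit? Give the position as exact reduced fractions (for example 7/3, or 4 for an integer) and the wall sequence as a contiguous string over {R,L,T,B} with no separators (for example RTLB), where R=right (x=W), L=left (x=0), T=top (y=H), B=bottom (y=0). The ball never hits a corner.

Final position: (1/3,11)
Wall sequence: BRTBLT

1. t=1/3 → B at (28/3,0); v=(1,3)
2. t=2/3 → R at (10,2); v=(-1,3)
3. t=3 → T at (7,11); v=(-1,-3)
4. t=11/3 → B at (10/3,0); v=(-1,3)
5. t=10/3 → L at (0,10); v=(1,3)
6. t=1/3 → T at (1/3,11); v=(1,-3)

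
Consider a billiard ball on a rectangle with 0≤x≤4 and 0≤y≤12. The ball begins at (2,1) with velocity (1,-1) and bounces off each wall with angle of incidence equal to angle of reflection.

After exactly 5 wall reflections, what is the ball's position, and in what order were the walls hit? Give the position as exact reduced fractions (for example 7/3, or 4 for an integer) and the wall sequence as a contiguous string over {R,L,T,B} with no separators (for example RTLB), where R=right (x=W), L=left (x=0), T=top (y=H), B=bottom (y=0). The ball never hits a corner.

Final position: (1,12)
Wall sequence: BRLRT

1. t=1 → B at (3,0); v=(1,1)
2. t=1 → R at (4,1); v=(-1,1)
3. t=4 → L at (0,5); v=(1,1)
4. t=4 → R at (4,9); v=(-1,1)
5. t=3 → T at (1,12); v=(-1,-1)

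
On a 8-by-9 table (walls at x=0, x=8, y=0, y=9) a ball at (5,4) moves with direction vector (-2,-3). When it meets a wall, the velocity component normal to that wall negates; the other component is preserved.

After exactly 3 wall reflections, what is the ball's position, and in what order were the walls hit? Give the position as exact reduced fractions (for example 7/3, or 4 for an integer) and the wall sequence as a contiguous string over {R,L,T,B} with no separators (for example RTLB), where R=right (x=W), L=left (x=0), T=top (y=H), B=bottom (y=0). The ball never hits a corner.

Final position: (11/3,9)
Wall sequence: BLT

1. t=4/3 → B at (7/3,0); v=(-2,3)
2. t=7/6 → L at (0,7/2); v=(2,3)
3. t=11/6 → T at (11/3,9); v=(2,-3)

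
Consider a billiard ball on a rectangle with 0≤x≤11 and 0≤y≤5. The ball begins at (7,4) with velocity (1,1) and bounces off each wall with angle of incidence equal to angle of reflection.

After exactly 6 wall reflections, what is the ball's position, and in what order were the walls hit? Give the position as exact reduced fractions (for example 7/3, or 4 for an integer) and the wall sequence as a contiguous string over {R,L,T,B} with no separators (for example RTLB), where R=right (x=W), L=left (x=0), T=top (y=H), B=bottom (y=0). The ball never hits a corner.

1. t=1 → T at (8,5); v=(1,-1)
2. t=3 → R at (11,2); v=(-1,-1)
3. t=2 → B at (9,0); v=(-1,1)
4. t=5 → T at (4,5); v=(-1,-1)
5. t=4 → L at (0,1); v=(1,-1)
6. t=1 → B at (1,0); v=(1,1)

Final position: (1,0)
Wall sequence: TRBTLB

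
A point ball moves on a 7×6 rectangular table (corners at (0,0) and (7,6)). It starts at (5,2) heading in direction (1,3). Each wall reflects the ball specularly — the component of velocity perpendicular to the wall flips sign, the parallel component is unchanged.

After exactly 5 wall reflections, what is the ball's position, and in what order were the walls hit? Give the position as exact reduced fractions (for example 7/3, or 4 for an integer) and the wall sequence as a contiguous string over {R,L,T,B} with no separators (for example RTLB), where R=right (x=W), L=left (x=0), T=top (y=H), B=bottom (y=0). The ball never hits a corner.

Final position: (5/3,0)
Wall sequence: TRBTB

1. t=4/3 → T at (19/3,6); v=(1,-3)
2. t=2/3 → R at (7,4); v=(-1,-3)
3. t=4/3 → B at (17/3,0); v=(-1,3)
4. t=2 → T at (11/3,6); v=(-1,-3)
5. t=2 → B at (5/3,0); v=(-1,3)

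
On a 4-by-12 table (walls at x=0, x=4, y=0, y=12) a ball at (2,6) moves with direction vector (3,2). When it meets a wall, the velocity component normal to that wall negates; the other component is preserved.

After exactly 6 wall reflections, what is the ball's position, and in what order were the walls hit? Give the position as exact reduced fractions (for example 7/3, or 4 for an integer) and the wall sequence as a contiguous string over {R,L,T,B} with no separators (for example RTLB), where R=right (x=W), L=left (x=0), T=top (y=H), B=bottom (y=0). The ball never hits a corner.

1. t=2/3 → R at (4,22/3); v=(-3,2)
2. t=4/3 → L at (0,10); v=(3,2)
3. t=1 → T at (3,12); v=(3,-2)
4. t=1/3 → R at (4,34/3); v=(-3,-2)
5. t=4/3 → L at (0,26/3); v=(3,-2)
6. t=4/3 → R at (4,6); v=(-3,-2)

Final position: (4,6)
Wall sequence: RLTRLR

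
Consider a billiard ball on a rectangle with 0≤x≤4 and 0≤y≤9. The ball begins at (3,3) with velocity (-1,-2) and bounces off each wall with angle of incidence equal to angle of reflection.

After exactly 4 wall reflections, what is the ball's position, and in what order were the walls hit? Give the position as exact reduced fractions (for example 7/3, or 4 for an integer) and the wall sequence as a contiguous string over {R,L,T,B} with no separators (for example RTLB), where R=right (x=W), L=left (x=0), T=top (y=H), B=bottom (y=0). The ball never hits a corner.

1. t=3/2 → B at (3/2,0); v=(-1,2)
2. t=3/2 → L at (0,3); v=(1,2)
3. t=3 → T at (3,9); v=(1,-2)
4. t=1 → R at (4,7); v=(-1,-2)

Final position: (4,7)
Wall sequence: BLTR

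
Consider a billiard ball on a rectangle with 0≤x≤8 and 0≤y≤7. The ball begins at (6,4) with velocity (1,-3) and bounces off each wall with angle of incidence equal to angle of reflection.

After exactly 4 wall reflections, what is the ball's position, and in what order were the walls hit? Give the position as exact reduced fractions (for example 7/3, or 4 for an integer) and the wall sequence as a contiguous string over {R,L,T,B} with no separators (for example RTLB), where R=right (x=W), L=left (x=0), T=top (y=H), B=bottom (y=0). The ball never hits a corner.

Final position: (4,0)
Wall sequence: BRTB

1. t=4/3 → B at (22/3,0); v=(1,3)
2. t=2/3 → R at (8,2); v=(-1,3)
3. t=5/3 → T at (19/3,7); v=(-1,-3)
4. t=7/3 → B at (4,0); v=(-1,3)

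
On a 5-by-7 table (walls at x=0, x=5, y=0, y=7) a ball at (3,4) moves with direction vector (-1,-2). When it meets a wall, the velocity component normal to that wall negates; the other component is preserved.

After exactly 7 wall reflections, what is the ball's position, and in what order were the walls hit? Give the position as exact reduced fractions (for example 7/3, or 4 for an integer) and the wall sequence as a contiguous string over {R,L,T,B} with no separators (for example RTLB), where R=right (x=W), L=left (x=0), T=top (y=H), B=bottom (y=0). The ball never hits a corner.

1. t=2 → B at (1,0); v=(-1,2)
2. t=1 → L at (0,2); v=(1,2)
3. t=5/2 → T at (5/2,7); v=(1,-2)
4. t=5/2 → R at (5,2); v=(-1,-2)
5. t=1 → B at (4,0); v=(-1,2)
6. t=7/2 → T at (1/2,7); v=(-1,-2)
7. t=1/2 → L at (0,6); v=(1,-2)

Final position: (0,6)
Wall sequence: BLTRBTL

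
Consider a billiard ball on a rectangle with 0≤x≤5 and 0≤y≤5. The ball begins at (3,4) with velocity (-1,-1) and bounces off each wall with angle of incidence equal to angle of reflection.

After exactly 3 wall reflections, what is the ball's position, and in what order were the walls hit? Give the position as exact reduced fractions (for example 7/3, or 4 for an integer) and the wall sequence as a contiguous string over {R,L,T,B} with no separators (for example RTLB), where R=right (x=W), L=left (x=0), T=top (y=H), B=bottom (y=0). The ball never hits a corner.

1. t=3 → L at (0,1); v=(1,-1)
2. t=1 → B at (1,0); v=(1,1)
3. t=4 → R at (5,4); v=(-1,1)

Final position: (5,4)
Wall sequence: LBR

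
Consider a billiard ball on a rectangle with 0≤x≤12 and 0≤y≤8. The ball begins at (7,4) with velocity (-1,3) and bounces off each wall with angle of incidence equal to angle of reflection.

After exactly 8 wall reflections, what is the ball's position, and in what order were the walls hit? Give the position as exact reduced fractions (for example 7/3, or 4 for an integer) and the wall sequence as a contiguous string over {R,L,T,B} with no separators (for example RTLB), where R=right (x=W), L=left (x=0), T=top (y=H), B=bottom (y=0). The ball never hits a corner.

1. t=4/3 → T at (17/3,8); v=(-1,-3)
2. t=8/3 → B at (3,0); v=(-1,3)
3. t=8/3 → T at (1/3,8); v=(-1,-3)
4. t=1/3 → L at (0,7); v=(1,-3)
5. t=7/3 → B at (7/3,0); v=(1,3)
6. t=8/3 → T at (5,8); v=(1,-3)
7. t=8/3 → B at (23/3,0); v=(1,3)
8. t=8/3 → T at (31/3,8); v=(1,-3)

Final position: (31/3,8)
Wall sequence: TBTLBTBT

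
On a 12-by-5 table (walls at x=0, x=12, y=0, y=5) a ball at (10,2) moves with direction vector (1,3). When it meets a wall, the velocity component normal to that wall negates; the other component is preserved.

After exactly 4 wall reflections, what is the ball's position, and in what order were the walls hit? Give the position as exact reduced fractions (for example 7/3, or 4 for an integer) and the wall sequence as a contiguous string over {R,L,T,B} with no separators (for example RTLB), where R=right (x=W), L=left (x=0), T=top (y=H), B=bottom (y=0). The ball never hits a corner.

Final position: (29/3,5)
Wall sequence: TRBT

1. t=1 → T at (11,5); v=(1,-3)
2. t=1 → R at (12,2); v=(-1,-3)
3. t=2/3 → B at (34/3,0); v=(-1,3)
4. t=5/3 → T at (29/3,5); v=(-1,-3)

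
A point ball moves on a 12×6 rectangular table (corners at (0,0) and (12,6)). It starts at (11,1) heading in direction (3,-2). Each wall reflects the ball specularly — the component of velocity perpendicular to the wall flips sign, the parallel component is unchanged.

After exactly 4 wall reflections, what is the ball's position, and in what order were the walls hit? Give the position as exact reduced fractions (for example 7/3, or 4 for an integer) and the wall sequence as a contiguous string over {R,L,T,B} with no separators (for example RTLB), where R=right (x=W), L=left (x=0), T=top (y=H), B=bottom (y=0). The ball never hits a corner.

1. t=1/3 → R at (12,1/3); v=(-3,-2)
2. t=1/6 → B at (23/2,0); v=(-3,2)
3. t=3 → T at (5/2,6); v=(-3,-2)
4. t=5/6 → L at (0,13/3); v=(3,-2)

Final position: (0,13/3)
Wall sequence: RBTL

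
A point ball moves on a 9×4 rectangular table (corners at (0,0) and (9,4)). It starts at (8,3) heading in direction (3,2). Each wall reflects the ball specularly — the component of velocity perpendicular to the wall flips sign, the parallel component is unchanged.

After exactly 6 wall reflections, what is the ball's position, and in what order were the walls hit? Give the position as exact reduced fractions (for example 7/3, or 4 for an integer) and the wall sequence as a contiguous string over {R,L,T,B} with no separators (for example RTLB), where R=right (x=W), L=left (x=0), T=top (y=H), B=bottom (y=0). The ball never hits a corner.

1. t=1/3 → R at (9,11/3); v=(-3,2)
2. t=1/6 → T at (17/2,4); v=(-3,-2)
3. t=2 → B at (5/2,0); v=(-3,2)
4. t=5/6 → L at (0,5/3); v=(3,2)
5. t=7/6 → T at (7/2,4); v=(3,-2)
6. t=11/6 → R at (9,1/3); v=(-3,-2)

Final position: (9,1/3)
Wall sequence: RTBLTR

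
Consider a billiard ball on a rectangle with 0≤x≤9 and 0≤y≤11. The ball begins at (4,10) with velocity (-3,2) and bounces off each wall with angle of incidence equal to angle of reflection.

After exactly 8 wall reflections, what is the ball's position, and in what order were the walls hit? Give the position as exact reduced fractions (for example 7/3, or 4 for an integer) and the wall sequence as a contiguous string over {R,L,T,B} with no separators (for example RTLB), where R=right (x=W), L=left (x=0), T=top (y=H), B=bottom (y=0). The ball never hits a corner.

1. t=1/2 → T at (5/2,11); v=(-3,-2)
2. t=5/6 → L at (0,28/3); v=(3,-2)
3. t=3 → R at (9,10/3); v=(-3,-2)
4. t=5/3 → B at (4,0); v=(-3,2)
5. t=4/3 → L at (0,8/3); v=(3,2)
6. t=3 → R at (9,26/3); v=(-3,2)
7. t=7/6 → T at (11/2,11); v=(-3,-2)
8. t=11/6 → L at (0,22/3); v=(3,-2)

Final position: (0,22/3)
Wall sequence: TLRBLRTL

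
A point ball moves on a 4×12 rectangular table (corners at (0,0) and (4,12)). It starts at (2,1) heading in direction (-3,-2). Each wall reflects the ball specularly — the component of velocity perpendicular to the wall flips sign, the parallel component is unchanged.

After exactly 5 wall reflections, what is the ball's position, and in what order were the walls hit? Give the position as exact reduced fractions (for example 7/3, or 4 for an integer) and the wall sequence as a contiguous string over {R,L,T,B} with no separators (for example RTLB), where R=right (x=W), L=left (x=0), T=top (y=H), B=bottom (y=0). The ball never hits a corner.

Final position: (4,25/3)
Wall sequence: BLRLR

1. t=1/2 → B at (1/2,0); v=(-3,2)
2. t=1/6 → L at (0,1/3); v=(3,2)
3. t=4/3 → R at (4,3); v=(-3,2)
4. t=4/3 → L at (0,17/3); v=(3,2)
5. t=4/3 → R at (4,25/3); v=(-3,2)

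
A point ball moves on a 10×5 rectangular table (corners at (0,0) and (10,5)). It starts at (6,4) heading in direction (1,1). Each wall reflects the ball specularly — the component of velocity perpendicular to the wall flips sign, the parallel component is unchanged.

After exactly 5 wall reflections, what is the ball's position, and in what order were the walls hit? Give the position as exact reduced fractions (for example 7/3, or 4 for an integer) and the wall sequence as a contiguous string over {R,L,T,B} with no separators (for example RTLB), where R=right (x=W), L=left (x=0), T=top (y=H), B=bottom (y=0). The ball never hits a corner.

Final position: (0,2)
Wall sequence: TRBTL

1. t=1 → T at (7,5); v=(1,-1)
2. t=3 → R at (10,2); v=(-1,-1)
3. t=2 → B at (8,0); v=(-1,1)
4. t=5 → T at (3,5); v=(-1,-1)
5. t=3 → L at (0,2); v=(1,-1)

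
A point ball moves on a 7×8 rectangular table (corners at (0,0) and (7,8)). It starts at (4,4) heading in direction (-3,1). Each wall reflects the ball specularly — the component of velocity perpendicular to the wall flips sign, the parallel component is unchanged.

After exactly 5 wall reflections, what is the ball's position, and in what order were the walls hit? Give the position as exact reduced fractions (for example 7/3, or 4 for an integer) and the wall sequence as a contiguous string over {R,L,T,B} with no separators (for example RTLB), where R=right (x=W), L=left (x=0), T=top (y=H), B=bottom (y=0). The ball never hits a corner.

Final position: (7,11/3)
Wall sequence: LRTLR

1. t=4/3 → L at (0,16/3); v=(3,1)
2. t=7/3 → R at (7,23/3); v=(-3,1)
3. t=1/3 → T at (6,8); v=(-3,-1)
4. t=2 → L at (0,6); v=(3,-1)
5. t=7/3 → R at (7,11/3); v=(-3,-1)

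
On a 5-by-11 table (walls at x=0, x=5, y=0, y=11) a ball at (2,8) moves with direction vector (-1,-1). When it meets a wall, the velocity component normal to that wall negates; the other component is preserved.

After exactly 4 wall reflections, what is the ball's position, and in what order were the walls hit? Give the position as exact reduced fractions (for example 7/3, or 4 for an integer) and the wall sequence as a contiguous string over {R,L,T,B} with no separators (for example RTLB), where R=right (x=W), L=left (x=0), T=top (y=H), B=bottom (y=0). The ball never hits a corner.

1. t=2 → L at (0,6); v=(1,-1)
2. t=5 → R at (5,1); v=(-1,-1)
3. t=1 → B at (4,0); v=(-1,1)
4. t=4 → L at (0,4); v=(1,1)

Final position: (0,4)
Wall sequence: LRBL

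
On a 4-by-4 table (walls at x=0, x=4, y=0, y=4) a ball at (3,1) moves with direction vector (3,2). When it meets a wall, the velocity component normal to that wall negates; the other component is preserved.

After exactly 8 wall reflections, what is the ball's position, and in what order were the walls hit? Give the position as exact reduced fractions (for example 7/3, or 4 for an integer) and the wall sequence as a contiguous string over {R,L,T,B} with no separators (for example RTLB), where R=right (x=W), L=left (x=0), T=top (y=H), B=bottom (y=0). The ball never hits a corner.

1. t=1/3 → R at (4,5/3); v=(-3,2)
2. t=7/6 → T at (1/2,4); v=(-3,-2)
3. t=1/6 → L at (0,11/3); v=(3,-2)
4. t=4/3 → R at (4,1); v=(-3,-2)
5. t=1/2 → B at (5/2,0); v=(-3,2)
6. t=5/6 → L at (0,5/3); v=(3,2)
7. t=7/6 → T at (7/2,4); v=(3,-2)
8. t=1/6 → R at (4,11/3); v=(-3,-2)

Final position: (4,11/3)
Wall sequence: RTLRBLTR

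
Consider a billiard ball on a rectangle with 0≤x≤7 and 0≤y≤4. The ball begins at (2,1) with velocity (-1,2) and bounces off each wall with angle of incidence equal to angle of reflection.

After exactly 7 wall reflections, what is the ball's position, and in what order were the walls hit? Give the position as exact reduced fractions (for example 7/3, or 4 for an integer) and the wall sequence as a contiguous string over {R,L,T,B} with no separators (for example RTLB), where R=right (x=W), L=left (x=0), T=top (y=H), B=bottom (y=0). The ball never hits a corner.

1. t=3/2 → T at (1/2,4); v=(-1,-2)
2. t=1/2 → L at (0,3); v=(1,-2)
3. t=3/2 → B at (3/2,0); v=(1,2)
4. t=2 → T at (7/2,4); v=(1,-2)
5. t=2 → B at (11/2,0); v=(1,2)
6. t=3/2 → R at (7,3); v=(-1,2)
7. t=1/2 → T at (13/2,4); v=(-1,-2)

Final position: (13/2,4)
Wall sequence: TLBTBRT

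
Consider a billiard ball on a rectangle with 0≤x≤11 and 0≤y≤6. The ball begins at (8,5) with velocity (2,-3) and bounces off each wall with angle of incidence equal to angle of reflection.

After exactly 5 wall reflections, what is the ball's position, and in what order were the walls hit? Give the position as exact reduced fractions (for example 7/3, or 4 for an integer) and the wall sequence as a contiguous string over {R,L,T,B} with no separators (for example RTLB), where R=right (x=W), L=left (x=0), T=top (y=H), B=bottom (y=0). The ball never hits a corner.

Final position: (0,4)
Wall sequence: RBTBL

1. t=3/2 → R at (11,1/2); v=(-2,-3)
2. t=1/6 → B at (32/3,0); v=(-2,3)
3. t=2 → T at (20/3,6); v=(-2,-3)
4. t=2 → B at (8/3,0); v=(-2,3)
5. t=4/3 → L at (0,4); v=(2,3)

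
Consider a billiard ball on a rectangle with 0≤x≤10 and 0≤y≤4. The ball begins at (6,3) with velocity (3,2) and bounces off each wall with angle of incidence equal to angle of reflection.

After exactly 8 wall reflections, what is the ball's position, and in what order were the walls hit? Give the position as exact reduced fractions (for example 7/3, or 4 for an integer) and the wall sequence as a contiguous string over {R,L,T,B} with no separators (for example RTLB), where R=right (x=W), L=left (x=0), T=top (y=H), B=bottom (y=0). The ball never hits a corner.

1. t=1/2 → T at (15/2,4); v=(3,-2)
2. t=5/6 → R at (10,7/3); v=(-3,-2)
3. t=7/6 → B at (13/2,0); v=(-3,2)
4. t=2 → T at (1/2,4); v=(-3,-2)
5. t=1/6 → L at (0,11/3); v=(3,-2)
6. t=11/6 → B at (11/2,0); v=(3,2)
7. t=3/2 → R at (10,3); v=(-3,2)
8. t=1/2 → T at (17/2,4); v=(-3,-2)

Final position: (17/2,4)
Wall sequence: TRBTLBRT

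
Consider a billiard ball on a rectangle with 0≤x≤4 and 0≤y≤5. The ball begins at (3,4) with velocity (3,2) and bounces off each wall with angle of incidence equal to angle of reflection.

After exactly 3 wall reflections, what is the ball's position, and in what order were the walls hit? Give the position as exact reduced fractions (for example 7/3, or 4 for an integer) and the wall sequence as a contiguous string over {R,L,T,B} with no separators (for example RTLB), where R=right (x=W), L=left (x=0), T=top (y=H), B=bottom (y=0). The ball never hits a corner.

1. t=1/3 → R at (4,14/3); v=(-3,2)
2. t=1/6 → T at (7/2,5); v=(-3,-2)
3. t=7/6 → L at (0,8/3); v=(3,-2)

Final position: (0,8/3)
Wall sequence: RTL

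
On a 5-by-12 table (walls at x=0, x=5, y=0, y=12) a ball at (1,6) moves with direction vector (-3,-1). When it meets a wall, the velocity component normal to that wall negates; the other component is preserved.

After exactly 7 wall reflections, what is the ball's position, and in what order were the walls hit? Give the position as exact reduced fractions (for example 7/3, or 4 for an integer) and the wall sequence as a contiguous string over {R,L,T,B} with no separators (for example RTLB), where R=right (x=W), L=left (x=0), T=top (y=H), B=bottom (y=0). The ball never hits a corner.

Final position: (5,8/3)
Wall sequence: LRLRBLR

1. t=1/3 → L at (0,17/3); v=(3,-1)
2. t=5/3 → R at (5,4); v=(-3,-1)
3. t=5/3 → L at (0,7/3); v=(3,-1)
4. t=5/3 → R at (5,2/3); v=(-3,-1)
5. t=2/3 → B at (3,0); v=(-3,1)
6. t=1 → L at (0,1); v=(3,1)
7. t=5/3 → R at (5,8/3); v=(-3,1)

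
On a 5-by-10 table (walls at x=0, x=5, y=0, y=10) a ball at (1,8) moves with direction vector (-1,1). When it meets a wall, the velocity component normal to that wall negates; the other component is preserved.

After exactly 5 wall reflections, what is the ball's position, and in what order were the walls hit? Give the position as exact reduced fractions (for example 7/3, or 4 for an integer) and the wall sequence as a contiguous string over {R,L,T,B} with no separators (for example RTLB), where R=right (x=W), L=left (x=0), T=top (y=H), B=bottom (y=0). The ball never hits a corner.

Final position: (1,0)
Wall sequence: LTRLB

1. t=1 → L at (0,9); v=(1,1)
2. t=1 → T at (1,10); v=(1,-1)
3. t=4 → R at (5,6); v=(-1,-1)
4. t=5 → L at (0,1); v=(1,-1)
5. t=1 → B at (1,0); v=(1,1)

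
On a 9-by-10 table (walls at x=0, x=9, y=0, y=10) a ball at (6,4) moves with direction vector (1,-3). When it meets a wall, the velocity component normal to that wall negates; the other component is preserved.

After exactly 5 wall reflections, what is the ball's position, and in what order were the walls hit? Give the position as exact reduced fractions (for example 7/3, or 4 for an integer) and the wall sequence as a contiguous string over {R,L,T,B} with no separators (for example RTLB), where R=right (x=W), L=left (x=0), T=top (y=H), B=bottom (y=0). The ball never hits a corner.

Final position: (2/3,10)
Wall sequence: BRTBT

1. t=4/3 → B at (22/3,0); v=(1,3)
2. t=5/3 → R at (9,5); v=(-1,3)
3. t=5/3 → T at (22/3,10); v=(-1,-3)
4. t=10/3 → B at (4,0); v=(-1,3)
5. t=10/3 → T at (2/3,10); v=(-1,-3)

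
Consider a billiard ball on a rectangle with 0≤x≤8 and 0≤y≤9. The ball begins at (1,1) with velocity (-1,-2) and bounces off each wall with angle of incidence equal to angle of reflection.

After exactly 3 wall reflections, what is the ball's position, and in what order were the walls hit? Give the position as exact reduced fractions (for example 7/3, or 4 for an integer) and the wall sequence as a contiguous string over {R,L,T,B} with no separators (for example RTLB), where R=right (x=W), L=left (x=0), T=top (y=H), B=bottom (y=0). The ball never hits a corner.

Final position: (4,9)
Wall sequence: BLT

1. t=1/2 → B at (1/2,0); v=(-1,2)
2. t=1/2 → L at (0,1); v=(1,2)
3. t=4 → T at (4,9); v=(1,-2)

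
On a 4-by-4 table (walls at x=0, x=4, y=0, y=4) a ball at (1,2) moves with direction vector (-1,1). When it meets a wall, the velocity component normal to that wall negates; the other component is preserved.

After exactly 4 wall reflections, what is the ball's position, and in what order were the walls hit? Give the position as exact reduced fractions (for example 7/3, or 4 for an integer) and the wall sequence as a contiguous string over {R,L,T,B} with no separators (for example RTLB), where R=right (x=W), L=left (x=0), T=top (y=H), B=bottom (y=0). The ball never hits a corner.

Final position: (3,0)
Wall sequence: LTRB

1. t=1 → L at (0,3); v=(1,1)
2. t=1 → T at (1,4); v=(1,-1)
3. t=3 → R at (4,1); v=(-1,-1)
4. t=1 → B at (3,0); v=(-1,1)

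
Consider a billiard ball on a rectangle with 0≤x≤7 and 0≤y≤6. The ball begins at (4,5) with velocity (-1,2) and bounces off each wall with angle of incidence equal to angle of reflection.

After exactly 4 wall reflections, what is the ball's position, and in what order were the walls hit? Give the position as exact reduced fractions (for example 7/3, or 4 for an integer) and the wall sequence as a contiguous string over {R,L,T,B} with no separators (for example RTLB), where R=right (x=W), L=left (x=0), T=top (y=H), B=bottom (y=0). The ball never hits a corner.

1. t=1/2 → T at (7/2,6); v=(-1,-2)
2. t=3 → B at (1/2,0); v=(-1,2)
3. t=1/2 → L at (0,1); v=(1,2)
4. t=5/2 → T at (5/2,6); v=(1,-2)

Final position: (5/2,6)
Wall sequence: TBLT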